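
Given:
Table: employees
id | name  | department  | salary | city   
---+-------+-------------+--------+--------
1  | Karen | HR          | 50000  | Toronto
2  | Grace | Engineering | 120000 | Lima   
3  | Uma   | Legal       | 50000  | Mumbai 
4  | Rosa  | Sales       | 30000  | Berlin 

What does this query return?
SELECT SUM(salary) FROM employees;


SUM(salary) = 50000 + 120000 + 50000 + 30000 = 250000

250000


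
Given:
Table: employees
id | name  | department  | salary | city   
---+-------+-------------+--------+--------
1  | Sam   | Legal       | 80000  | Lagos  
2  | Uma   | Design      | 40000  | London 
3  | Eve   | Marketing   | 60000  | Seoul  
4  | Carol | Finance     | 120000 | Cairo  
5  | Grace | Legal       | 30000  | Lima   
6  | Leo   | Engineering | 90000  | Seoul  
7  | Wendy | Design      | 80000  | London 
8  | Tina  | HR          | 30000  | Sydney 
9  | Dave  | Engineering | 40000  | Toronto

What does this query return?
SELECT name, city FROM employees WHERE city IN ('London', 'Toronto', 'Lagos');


Filtering: city IN ('London', 'Toronto', 'Lagos')
Matching: 4 rows

4 rows:
Sam, Lagos
Uma, London
Wendy, London
Dave, Toronto


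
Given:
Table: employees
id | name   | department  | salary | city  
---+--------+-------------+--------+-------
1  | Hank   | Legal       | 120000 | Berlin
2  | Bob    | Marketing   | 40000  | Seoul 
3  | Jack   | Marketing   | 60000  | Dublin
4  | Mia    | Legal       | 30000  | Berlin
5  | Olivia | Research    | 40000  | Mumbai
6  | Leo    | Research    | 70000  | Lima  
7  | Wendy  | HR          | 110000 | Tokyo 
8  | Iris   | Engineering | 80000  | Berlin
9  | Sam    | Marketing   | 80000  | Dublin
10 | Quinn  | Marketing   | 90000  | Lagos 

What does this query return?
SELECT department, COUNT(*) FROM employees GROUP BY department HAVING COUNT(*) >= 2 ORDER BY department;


Groups with count >= 2:
  Legal: 2 -> PASS
  Marketing: 4 -> PASS
  Research: 2 -> PASS
  Engineering: 1 -> filtered out
  HR: 1 -> filtered out


3 groups:
Legal, 2
Marketing, 4
Research, 2


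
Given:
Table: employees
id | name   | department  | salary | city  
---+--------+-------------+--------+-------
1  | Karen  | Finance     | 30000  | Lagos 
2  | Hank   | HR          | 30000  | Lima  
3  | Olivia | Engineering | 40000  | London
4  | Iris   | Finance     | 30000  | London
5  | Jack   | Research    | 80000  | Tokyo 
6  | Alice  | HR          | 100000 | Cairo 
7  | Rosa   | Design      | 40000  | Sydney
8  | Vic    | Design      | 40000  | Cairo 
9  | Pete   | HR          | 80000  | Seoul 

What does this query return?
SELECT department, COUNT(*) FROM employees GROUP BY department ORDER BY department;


Assigning each row to its department group:
  Karen -> Finance
  Hank -> HR
  Olivia -> Engineering
  Iris -> Finance
  Jack -> Research
  Alice -> HR
  Rosa -> Design
  Vic -> Design
  Pete -> HR


5 groups:
Design, 2
Engineering, 1
Finance, 2
HR, 3
Research, 1


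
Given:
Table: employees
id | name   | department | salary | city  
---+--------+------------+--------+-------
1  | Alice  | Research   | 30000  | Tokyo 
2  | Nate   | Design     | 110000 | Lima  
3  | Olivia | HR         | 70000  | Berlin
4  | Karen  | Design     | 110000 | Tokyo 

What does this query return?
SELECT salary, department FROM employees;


Projecting columns: salary, department

4 rows:
30000, Research
110000, Design
70000, HR
110000, Design


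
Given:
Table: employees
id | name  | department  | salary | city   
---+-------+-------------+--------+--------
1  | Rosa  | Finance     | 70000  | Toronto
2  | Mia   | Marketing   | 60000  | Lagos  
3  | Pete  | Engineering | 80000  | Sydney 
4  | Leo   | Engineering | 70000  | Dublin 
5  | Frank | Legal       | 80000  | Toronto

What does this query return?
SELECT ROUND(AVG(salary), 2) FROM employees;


SUM(salary) = 360000
COUNT = 5
ROUND(AVG, 2) = ROUND(360000 / 5, 2) = 72000.0

72000.0


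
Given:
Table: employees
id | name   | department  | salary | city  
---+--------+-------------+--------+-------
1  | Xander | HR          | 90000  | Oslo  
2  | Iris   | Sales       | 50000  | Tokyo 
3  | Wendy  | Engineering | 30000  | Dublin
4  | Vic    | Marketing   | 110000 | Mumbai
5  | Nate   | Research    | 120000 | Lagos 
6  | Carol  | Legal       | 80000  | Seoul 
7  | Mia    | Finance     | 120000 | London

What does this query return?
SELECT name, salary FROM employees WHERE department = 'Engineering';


Filtering: department = 'Engineering'
Matching rows: 1

1 rows:
Wendy, 30000


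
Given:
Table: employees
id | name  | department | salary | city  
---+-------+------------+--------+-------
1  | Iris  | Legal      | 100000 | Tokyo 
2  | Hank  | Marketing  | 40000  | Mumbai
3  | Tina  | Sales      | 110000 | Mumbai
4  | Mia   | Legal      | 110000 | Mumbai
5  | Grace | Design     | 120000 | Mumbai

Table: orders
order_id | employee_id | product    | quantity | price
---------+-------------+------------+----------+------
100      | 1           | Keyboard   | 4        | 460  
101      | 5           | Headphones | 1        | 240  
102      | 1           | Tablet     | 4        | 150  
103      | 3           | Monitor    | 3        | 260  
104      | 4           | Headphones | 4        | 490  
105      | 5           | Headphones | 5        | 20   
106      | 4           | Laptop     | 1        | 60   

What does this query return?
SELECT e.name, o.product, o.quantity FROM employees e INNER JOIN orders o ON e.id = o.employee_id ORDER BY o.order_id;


Joining employees.id = orders.employee_id:
  employee Iris (id=1) -> order Keyboard
  employee Grace (id=5) -> order Headphones
  employee Iris (id=1) -> order Tablet
  employee Tina (id=3) -> order Monitor
  employee Mia (id=4) -> order Headphones
  employee Grace (id=5) -> order Headphones
  employee Mia (id=4) -> order Laptop


7 rows:
Iris, Keyboard, 4
Grace, Headphones, 1
Iris, Tablet, 4
Tina, Monitor, 3
Mia, Headphones, 4
Grace, Headphones, 5
Mia, Laptop, 1


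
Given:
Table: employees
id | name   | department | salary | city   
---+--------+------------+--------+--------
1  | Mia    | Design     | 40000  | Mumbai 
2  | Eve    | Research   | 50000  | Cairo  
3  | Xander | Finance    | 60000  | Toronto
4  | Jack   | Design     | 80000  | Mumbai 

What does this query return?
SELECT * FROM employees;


SELECT * returns all 4 rows with all columns

4 rows:
1, Mia, Design, 40000, Mumbai
2, Eve, Research, 50000, Cairo
3, Xander, Finance, 60000, Toronto
4, Jack, Design, 80000, Mumbai


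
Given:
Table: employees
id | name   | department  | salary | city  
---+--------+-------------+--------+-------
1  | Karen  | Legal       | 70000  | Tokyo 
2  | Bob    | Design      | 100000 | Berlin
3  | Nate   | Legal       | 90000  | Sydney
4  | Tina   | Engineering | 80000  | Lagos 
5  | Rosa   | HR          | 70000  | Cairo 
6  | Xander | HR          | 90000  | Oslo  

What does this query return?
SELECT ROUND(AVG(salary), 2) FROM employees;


SUM(salary) = 500000
COUNT = 6
ROUND(AVG, 2) = ROUND(500000 / 6, 2) = 83333.33

83333.33


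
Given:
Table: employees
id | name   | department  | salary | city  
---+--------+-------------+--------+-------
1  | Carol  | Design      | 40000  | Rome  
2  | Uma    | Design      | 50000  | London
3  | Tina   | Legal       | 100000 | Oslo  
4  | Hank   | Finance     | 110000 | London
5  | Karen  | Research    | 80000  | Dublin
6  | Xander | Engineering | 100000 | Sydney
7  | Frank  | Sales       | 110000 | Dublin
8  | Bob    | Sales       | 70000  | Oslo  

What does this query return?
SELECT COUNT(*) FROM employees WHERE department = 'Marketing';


Counting rows where department = 'Marketing'


0


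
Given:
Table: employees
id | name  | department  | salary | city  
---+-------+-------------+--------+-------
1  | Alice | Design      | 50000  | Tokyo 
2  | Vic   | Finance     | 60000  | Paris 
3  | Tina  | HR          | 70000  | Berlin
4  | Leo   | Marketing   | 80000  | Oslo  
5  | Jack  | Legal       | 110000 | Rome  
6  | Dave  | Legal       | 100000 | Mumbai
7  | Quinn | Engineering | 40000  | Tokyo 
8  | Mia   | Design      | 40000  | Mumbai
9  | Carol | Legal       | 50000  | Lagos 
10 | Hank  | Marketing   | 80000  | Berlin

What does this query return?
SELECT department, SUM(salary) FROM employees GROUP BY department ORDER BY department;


Summing salary within each department:
  Design: 50000 + 40000 = 90000
  Engineering: 40000 = 40000
  Finance: 60000 = 60000
  HR: 70000 = 70000
  Legal: 110000 + 100000 + 50000 = 260000
  Marketing: 80000 + 80000 = 160000


6 groups:
Design, 90000
Engineering, 40000
Finance, 60000
HR, 70000
Legal, 260000
Marketing, 160000


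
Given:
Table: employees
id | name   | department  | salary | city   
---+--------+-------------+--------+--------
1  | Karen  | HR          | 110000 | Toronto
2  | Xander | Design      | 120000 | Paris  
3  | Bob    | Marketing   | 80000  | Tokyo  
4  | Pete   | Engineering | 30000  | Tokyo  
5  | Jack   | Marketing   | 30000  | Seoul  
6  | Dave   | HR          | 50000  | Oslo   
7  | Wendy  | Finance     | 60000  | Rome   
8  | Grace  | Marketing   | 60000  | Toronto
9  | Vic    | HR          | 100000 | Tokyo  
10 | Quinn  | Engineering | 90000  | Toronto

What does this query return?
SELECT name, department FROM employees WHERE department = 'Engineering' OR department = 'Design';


Filtering: department = 'Engineering' OR 'Design'
Matching: 3 rows

3 rows:
Xander, Design
Pete, Engineering
Quinn, Engineering


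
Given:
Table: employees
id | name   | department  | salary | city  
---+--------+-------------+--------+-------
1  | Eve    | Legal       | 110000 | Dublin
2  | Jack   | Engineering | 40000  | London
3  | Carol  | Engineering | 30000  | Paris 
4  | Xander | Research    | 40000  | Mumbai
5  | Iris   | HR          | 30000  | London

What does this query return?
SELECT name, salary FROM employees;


Projecting columns: name, salary

5 rows:
Eve, 110000
Jack, 40000
Carol, 30000
Xander, 40000
Iris, 30000


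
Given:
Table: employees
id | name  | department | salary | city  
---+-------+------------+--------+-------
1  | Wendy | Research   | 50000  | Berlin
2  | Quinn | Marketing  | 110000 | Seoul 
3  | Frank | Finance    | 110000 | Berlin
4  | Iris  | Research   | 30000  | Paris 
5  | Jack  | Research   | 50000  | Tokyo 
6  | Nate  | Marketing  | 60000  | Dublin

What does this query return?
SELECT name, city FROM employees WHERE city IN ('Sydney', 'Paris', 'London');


Filtering: city IN ('Sydney', 'Paris', 'London')
Matching: 1 rows

1 rows:
Iris, Paris


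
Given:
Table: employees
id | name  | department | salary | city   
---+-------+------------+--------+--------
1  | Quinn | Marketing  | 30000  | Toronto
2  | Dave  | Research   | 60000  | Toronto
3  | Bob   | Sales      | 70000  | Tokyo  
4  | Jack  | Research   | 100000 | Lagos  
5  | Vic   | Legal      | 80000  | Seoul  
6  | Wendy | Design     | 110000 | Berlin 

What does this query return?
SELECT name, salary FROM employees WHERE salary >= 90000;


Filtering: salary >= 90000
Matching: 2 rows

2 rows:
Jack, 100000
Wendy, 110000


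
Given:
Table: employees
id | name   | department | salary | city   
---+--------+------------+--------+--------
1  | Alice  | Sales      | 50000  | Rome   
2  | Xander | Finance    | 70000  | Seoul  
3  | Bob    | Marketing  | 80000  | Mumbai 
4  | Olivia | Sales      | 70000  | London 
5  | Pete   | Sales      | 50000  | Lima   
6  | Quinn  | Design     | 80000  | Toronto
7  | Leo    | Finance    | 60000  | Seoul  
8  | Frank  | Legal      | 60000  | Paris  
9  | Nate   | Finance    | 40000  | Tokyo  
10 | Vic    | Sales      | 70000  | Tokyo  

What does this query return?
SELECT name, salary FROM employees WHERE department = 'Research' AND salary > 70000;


Filtering: department = 'Research' AND salary > 70000
Matching: 0 rows

Empty result set (0 rows)


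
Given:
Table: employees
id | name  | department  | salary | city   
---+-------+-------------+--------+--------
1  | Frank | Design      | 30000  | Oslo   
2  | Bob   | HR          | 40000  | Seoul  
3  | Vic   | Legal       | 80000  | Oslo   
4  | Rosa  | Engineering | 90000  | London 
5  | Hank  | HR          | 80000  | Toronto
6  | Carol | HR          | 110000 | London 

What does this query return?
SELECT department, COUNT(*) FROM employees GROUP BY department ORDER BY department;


Assigning each row to its department group:
  Frank -> Design
  Bob -> HR
  Vic -> Legal
  Rosa -> Engineering
  Hank -> HR
  Carol -> HR


4 groups:
Design, 1
Engineering, 1
HR, 3
Legal, 1


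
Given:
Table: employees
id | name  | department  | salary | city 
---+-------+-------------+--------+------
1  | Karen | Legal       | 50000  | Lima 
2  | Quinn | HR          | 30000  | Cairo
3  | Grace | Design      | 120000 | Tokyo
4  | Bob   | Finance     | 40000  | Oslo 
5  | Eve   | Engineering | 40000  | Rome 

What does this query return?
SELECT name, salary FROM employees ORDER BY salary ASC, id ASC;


Sorting by salary ASC, then id ASC for ties

5 rows:
Quinn, 30000
Bob, 40000
Eve, 40000
Karen, 50000
Grace, 120000


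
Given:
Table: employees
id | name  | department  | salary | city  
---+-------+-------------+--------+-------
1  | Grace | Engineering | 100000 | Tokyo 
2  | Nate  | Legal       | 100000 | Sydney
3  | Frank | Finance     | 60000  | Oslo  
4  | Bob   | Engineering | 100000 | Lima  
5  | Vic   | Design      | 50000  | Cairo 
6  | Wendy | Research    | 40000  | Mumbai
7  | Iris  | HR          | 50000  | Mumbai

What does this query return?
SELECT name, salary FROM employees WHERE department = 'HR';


Filtering: department = 'HR'
Matching rows: 1

1 rows:
Iris, 50000


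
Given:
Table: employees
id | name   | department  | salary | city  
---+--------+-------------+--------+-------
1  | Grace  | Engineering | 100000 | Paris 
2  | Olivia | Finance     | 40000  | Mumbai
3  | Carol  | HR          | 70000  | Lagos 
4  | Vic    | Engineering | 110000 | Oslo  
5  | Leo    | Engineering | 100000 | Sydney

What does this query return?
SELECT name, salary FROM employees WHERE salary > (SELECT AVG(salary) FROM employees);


Subquery: AVG(salary) = 84000.0
Filtering: salary > 84000.0
  Grace (100000) -> MATCH
  Vic (110000) -> MATCH
  Leo (100000) -> MATCH


3 rows:
Grace, 100000
Vic, 110000
Leo, 100000


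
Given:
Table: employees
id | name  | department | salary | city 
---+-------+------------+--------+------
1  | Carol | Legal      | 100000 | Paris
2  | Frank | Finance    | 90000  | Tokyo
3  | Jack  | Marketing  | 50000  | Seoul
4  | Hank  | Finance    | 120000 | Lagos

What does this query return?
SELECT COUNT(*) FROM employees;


COUNT(*) counts all rows

4


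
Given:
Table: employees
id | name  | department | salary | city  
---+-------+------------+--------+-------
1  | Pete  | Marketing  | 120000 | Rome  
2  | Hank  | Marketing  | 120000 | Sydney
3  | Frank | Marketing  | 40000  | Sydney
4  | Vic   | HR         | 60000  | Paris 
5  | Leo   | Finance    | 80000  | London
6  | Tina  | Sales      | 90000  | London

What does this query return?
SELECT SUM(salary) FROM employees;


SUM(salary) = 120000 + 120000 + 40000 + 60000 + 80000 + 90000 = 510000

510000


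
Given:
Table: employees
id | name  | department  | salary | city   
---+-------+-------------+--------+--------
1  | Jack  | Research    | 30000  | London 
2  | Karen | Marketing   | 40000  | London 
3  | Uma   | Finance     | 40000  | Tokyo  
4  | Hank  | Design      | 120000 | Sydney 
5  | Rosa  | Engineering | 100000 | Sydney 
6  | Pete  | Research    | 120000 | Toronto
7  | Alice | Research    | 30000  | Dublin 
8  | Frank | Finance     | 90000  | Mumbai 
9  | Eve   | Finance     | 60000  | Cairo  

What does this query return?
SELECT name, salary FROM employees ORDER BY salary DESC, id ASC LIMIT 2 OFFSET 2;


Sort by salary DESC (id ASC tiebreak), then skip 2 and take 2
Rows 3 through 4

2 rows:
Rosa, 100000
Frank, 90000


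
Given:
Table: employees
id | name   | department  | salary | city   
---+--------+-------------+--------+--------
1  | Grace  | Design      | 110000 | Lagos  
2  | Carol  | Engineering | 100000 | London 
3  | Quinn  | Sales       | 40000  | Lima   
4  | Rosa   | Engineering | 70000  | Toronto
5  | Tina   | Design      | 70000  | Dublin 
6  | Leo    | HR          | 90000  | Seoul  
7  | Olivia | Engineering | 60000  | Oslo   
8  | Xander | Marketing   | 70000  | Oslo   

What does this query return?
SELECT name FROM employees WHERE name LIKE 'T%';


LIKE 'T%' matches names starting with 'T'
Matching: 1

1 rows:
Tina


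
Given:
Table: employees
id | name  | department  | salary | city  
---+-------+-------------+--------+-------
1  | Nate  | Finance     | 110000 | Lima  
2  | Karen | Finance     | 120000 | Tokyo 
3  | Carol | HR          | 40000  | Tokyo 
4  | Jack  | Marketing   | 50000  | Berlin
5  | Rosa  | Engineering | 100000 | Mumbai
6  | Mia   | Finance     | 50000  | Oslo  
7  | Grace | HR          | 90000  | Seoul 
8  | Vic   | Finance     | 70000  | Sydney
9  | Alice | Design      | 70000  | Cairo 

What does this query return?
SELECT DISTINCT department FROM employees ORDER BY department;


All 'department' values (row order): Finance, Finance, HR, Marketing, Engineering, Finance, HR, Finance, Design
Removing duplicates leaves 5 unique value(s).

5 values:
Design
Engineering
Finance
HR
Marketing


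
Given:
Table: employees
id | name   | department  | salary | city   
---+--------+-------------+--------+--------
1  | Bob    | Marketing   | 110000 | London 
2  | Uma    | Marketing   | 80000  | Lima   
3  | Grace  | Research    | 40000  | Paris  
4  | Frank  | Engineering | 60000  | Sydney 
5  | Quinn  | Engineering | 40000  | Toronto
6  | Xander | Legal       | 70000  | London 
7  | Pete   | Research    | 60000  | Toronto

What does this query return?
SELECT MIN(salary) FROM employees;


Salaries: 110000, 80000, 40000, 60000, 40000, 70000, 60000
MIN = 40000

40000


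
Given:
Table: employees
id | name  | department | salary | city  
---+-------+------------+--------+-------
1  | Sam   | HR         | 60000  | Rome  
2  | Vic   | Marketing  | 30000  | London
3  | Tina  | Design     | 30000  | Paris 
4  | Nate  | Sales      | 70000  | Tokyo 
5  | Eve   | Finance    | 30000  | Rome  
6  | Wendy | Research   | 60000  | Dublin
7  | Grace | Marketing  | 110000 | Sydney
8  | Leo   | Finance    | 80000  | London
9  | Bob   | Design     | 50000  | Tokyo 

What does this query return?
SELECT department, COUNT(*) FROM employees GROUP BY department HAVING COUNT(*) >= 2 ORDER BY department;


Groups with count >= 2:
  Design: 2 -> PASS
  Finance: 2 -> PASS
  Marketing: 2 -> PASS
  HR: 1 -> filtered out
  Research: 1 -> filtered out
  Sales: 1 -> filtered out


3 groups:
Design, 2
Finance, 2
Marketing, 2


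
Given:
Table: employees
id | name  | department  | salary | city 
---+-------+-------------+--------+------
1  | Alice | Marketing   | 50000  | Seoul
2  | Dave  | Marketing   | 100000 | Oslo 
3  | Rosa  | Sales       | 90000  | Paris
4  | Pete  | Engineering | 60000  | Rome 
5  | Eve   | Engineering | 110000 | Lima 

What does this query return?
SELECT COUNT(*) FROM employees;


COUNT(*) counts all rows

5


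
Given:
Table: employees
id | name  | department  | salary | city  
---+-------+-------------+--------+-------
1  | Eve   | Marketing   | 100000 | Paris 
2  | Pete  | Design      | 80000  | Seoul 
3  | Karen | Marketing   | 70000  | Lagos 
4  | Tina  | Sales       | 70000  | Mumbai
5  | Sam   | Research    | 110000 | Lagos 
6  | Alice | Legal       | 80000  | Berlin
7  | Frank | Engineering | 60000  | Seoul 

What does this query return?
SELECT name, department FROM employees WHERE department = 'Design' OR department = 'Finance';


Filtering: department = 'Design' OR 'Finance'
Matching: 1 rows

1 rows:
Pete, Design


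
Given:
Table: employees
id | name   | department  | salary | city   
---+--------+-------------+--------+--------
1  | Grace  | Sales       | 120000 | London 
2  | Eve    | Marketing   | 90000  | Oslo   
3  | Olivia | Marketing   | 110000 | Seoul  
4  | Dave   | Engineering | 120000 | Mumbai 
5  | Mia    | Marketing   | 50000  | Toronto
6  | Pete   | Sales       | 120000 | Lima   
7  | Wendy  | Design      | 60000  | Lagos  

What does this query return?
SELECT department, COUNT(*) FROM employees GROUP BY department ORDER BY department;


Assigning each row to its department group:
  Grace -> Sales
  Eve -> Marketing
  Olivia -> Marketing
  Dave -> Engineering
  Mia -> Marketing
  Pete -> Sales
  Wendy -> Design


4 groups:
Design, 1
Engineering, 1
Marketing, 3
Sales, 2


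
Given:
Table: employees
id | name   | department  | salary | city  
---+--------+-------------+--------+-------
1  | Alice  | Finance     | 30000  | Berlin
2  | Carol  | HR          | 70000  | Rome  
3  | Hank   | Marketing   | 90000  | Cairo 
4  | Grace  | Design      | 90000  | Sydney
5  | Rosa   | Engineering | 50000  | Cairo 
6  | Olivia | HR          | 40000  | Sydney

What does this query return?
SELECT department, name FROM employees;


Projecting columns: department, name

6 rows:
Finance, Alice
HR, Carol
Marketing, Hank
Design, Grace
Engineering, Rosa
HR, Olivia


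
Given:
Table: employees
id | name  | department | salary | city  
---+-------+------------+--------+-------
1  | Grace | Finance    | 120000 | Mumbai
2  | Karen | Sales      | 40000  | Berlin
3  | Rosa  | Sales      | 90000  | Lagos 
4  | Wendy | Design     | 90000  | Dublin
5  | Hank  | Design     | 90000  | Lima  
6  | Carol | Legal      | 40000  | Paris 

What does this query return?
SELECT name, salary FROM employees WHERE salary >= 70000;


Filtering: salary >= 70000
Matching: 4 rows

4 rows:
Grace, 120000
Rosa, 90000
Wendy, 90000
Hank, 90000


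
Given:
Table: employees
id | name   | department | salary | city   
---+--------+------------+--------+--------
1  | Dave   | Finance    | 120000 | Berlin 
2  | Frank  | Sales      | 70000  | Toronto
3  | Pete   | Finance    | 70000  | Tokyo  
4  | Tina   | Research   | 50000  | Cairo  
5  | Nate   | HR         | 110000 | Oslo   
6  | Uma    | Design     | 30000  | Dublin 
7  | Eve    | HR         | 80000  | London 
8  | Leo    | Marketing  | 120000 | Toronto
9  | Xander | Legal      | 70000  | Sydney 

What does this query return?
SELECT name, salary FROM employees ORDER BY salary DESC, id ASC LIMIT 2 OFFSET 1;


Sort by salary DESC (id ASC tiebreak), then skip 1 and take 2
Rows 2 through 3

2 rows:
Leo, 120000
Nate, 110000


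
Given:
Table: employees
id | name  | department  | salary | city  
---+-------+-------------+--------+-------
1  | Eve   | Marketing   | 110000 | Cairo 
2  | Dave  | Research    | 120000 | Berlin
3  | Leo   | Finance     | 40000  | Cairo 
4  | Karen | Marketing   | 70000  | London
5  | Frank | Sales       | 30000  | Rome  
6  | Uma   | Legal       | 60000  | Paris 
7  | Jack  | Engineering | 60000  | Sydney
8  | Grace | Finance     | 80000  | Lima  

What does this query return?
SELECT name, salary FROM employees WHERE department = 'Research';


Filtering: department = 'Research'
Matching rows: 1

1 rows:
Dave, 120000


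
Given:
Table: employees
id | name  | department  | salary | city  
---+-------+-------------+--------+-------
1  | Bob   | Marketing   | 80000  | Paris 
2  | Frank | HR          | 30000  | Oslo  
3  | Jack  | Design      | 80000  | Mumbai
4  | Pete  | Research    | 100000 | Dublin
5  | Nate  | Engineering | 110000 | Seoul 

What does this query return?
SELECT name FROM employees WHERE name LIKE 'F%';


LIKE 'F%' matches names starting with 'F'
Matching: 1

1 rows:
Frank


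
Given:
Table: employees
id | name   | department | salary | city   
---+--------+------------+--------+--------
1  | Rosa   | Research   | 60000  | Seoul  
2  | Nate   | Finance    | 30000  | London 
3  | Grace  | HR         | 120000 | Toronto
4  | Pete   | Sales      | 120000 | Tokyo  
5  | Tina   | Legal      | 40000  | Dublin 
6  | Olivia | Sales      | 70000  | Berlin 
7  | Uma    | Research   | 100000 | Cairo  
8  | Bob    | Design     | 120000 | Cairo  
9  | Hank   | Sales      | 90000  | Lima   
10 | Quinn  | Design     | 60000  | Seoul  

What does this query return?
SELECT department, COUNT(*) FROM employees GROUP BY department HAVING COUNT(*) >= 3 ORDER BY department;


Groups with count >= 3:
  Sales: 3 -> PASS
  Design: 2 -> filtered out
  Finance: 1 -> filtered out
  HR: 1 -> filtered out
  Legal: 1 -> filtered out
  Research: 2 -> filtered out


1 groups:
Sales, 3


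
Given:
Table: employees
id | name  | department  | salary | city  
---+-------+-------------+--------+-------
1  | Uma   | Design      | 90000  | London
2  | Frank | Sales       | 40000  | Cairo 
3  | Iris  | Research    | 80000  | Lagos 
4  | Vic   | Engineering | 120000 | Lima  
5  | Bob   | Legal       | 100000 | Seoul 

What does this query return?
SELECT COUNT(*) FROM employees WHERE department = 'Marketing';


Counting rows where department = 'Marketing'


0


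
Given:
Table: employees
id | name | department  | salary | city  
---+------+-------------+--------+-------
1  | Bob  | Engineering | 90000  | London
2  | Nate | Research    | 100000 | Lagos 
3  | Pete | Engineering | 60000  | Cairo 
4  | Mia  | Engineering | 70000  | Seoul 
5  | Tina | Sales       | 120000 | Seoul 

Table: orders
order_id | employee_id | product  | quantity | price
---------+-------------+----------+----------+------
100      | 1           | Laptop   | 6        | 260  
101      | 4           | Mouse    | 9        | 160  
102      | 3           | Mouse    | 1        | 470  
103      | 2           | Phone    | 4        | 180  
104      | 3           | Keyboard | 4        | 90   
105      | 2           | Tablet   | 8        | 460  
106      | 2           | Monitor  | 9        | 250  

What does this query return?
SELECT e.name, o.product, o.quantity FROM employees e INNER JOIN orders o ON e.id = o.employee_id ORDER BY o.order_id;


Joining employees.id = orders.employee_id:
  employee Bob (id=1) -> order Laptop
  employee Mia (id=4) -> order Mouse
  employee Pete (id=3) -> order Mouse
  employee Nate (id=2) -> order Phone
  employee Pete (id=3) -> order Keyboard
  employee Nate (id=2) -> order Tablet
  employee Nate (id=2) -> order Monitor


7 rows:
Bob, Laptop, 6
Mia, Mouse, 9
Pete, Mouse, 1
Nate, Phone, 4
Pete, Keyboard, 4
Nate, Tablet, 8
Nate, Monitor, 9


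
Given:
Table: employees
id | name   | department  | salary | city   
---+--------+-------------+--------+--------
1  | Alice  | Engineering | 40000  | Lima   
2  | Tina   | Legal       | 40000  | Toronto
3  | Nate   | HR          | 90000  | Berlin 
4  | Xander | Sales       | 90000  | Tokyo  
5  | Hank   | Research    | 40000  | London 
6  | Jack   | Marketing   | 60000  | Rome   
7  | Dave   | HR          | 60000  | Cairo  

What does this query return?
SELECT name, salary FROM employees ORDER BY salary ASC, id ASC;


Sorting by salary ASC, then id ASC for ties

7 rows:
Alice, 40000
Tina, 40000
Hank, 40000
Jack, 60000
Dave, 60000
Nate, 90000
Xander, 90000


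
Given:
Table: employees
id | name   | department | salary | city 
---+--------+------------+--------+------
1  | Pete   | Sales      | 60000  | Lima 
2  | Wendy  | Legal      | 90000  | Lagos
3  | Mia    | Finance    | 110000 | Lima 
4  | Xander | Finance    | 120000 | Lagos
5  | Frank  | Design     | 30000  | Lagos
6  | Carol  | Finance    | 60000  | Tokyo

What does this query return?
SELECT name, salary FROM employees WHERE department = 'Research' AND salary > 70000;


Filtering: department = 'Research' AND salary > 70000
Matching: 0 rows

Empty result set (0 rows)


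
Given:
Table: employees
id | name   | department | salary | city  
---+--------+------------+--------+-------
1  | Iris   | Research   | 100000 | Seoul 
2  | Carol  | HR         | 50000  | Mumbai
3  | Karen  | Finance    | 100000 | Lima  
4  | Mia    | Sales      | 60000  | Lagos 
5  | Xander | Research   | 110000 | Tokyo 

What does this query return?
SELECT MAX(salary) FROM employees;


Salaries: 100000, 50000, 100000, 60000, 110000
MAX = 110000

110000


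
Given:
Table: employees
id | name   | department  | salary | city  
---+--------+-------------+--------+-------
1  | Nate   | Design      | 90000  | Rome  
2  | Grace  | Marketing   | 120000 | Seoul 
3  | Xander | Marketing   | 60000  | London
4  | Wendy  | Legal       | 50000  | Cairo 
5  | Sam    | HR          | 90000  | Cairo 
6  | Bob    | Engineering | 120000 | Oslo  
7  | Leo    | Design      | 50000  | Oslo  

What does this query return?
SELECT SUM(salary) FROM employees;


SUM(salary) = 90000 + 120000 + 60000 + 50000 + 90000 + 120000 + 50000 = 580000

580000


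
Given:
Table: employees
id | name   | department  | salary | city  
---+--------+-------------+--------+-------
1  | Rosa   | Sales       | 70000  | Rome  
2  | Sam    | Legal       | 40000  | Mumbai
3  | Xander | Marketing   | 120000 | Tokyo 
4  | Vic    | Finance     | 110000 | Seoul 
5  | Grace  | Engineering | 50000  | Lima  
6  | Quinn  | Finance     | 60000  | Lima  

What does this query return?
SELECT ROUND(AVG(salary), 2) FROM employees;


SUM(salary) = 450000
COUNT = 6
ROUND(AVG, 2) = ROUND(450000 / 6, 2) = 75000.0

75000.0


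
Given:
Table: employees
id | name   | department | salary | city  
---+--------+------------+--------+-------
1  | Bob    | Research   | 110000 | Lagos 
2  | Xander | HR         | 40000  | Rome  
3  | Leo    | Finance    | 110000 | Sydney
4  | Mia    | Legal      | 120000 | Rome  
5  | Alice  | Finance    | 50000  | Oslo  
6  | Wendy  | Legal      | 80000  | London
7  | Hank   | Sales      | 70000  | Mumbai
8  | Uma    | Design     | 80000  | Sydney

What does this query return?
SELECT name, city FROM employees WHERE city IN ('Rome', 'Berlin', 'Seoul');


Filtering: city IN ('Rome', 'Berlin', 'Seoul')
Matching: 2 rows

2 rows:
Xander, Rome
Mia, Rome


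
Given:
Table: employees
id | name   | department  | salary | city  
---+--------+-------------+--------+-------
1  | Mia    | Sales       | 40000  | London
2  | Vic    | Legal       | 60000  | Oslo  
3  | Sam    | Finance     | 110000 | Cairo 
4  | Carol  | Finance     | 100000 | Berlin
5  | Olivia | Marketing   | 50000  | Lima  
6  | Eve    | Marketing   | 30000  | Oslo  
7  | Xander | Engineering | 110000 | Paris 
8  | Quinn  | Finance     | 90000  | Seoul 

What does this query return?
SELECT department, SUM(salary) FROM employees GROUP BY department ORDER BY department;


Summing salary within each department:
  Engineering: 110000 = 110000
  Finance: 110000 + 100000 + 90000 = 300000
  Legal: 60000 = 60000
  Marketing: 50000 + 30000 = 80000
  Sales: 40000 = 40000


5 groups:
Engineering, 110000
Finance, 300000
Legal, 60000
Marketing, 80000
Sales, 40000


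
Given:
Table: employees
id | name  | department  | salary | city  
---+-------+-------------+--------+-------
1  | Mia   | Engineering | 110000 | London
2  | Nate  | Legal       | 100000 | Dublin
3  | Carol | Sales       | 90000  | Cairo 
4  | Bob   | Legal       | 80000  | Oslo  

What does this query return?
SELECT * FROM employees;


SELECT * returns all 4 rows with all columns

4 rows:
1, Mia, Engineering, 110000, London
2, Nate, Legal, 100000, Dublin
3, Carol, Sales, 90000, Cairo
4, Bob, Legal, 80000, Oslo


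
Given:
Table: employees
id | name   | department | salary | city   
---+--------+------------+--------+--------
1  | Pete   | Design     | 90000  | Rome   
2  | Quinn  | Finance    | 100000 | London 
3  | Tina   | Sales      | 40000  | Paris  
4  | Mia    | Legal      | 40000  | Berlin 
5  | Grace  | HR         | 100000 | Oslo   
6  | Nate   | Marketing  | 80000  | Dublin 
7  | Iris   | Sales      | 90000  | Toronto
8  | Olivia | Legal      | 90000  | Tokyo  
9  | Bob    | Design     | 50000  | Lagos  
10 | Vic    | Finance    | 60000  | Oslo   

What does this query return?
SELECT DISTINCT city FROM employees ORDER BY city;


All 'city' values (row order): Rome, London, Paris, Berlin, Oslo, Dublin, Toronto, Tokyo, Lagos, Oslo
Removing duplicates leaves 9 unique value(s).

9 values:
Berlin
Dublin
Lagos
London
Oslo
Paris
Rome
Tokyo
Toronto


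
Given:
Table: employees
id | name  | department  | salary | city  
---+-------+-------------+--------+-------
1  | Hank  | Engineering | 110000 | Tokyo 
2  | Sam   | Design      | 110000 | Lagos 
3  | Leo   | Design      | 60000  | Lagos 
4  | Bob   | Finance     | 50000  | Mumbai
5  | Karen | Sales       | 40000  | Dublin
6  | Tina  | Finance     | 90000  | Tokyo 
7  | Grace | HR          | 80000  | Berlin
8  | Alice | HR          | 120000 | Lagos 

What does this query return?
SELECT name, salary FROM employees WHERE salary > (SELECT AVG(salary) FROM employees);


Subquery: AVG(salary) = 82500.0
Filtering: salary > 82500.0
  Hank (110000) -> MATCH
  Sam (110000) -> MATCH
  Tina (90000) -> MATCH
  Alice (120000) -> MATCH


4 rows:
Hank, 110000
Sam, 110000
Tina, 90000
Alice, 120000


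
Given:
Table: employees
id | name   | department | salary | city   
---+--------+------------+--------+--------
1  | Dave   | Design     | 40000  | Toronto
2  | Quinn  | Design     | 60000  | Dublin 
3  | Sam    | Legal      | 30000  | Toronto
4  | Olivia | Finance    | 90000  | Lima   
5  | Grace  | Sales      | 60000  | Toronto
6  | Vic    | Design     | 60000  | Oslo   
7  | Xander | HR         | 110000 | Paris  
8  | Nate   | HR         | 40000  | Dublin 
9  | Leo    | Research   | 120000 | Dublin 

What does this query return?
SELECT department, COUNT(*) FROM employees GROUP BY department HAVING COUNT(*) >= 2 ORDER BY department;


Groups with count >= 2:
  Design: 3 -> PASS
  HR: 2 -> PASS
  Finance: 1 -> filtered out
  Legal: 1 -> filtered out
  Research: 1 -> filtered out
  Sales: 1 -> filtered out


2 groups:
Design, 3
HR, 2


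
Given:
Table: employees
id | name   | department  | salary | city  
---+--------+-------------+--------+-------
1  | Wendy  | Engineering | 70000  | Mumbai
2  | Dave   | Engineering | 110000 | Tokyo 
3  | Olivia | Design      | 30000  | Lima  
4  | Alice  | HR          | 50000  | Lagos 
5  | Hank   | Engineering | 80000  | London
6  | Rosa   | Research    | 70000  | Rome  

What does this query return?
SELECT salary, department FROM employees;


Projecting columns: salary, department

6 rows:
70000, Engineering
110000, Engineering
30000, Design
50000, HR
80000, Engineering
70000, Research


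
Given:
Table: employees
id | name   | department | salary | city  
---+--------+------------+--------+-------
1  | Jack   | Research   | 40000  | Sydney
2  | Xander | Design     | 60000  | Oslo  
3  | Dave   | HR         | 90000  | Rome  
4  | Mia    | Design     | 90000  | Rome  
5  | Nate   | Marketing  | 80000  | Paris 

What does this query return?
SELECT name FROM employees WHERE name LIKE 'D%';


LIKE 'D%' matches names starting with 'D'
Matching: 1

1 rows:
Dave


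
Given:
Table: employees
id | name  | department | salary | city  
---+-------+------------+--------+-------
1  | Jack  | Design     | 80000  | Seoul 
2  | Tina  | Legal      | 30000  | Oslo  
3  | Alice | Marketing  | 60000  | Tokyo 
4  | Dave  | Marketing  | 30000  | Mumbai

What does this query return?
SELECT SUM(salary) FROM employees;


SUM(salary) = 80000 + 30000 + 60000 + 30000 = 200000

200000


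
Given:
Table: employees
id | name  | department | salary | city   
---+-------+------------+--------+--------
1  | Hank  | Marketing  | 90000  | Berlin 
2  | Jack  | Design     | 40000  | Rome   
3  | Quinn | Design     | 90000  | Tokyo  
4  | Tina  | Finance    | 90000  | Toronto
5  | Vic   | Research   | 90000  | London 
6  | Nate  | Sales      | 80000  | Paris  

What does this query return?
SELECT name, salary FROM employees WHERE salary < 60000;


Filtering: salary < 60000
Matching: 1 rows

1 rows:
Jack, 40000


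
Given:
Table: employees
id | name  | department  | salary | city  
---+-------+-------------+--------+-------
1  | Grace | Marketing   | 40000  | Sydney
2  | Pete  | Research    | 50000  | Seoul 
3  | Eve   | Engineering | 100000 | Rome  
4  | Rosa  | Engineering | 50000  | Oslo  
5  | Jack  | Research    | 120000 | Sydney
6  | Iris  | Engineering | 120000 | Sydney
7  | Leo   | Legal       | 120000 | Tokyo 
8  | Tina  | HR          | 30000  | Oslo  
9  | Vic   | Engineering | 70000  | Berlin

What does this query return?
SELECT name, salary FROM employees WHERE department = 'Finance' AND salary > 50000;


Filtering: department = 'Finance' AND salary > 50000
Matching: 0 rows

Empty result set (0 rows)


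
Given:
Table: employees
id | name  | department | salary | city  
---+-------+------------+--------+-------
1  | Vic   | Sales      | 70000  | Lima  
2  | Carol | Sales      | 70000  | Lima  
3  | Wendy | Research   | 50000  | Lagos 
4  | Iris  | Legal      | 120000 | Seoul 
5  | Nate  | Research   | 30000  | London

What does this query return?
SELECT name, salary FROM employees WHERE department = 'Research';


Filtering: department = 'Research'
Matching rows: 2

2 rows:
Wendy, 50000
Nate, 30000


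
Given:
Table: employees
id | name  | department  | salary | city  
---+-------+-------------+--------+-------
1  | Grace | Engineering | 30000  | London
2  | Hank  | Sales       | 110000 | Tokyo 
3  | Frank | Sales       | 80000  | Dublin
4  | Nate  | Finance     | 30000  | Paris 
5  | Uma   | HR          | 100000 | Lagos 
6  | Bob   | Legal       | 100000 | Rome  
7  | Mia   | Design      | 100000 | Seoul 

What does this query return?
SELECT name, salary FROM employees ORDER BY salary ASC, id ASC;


Sorting by salary ASC, then id ASC for ties

7 rows:
Grace, 30000
Nate, 30000
Frank, 80000
Uma, 100000
Bob, 100000
Mia, 100000
Hank, 110000


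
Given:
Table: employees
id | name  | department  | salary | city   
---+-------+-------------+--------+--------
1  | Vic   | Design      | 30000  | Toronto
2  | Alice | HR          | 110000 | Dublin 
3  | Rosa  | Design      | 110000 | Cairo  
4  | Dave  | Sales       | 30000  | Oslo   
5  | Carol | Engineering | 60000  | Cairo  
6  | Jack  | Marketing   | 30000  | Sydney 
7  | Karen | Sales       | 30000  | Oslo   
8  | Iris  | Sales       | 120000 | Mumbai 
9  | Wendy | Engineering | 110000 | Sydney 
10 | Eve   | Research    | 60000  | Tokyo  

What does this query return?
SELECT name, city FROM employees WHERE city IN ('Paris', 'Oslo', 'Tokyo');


Filtering: city IN ('Paris', 'Oslo', 'Tokyo')
Matching: 3 rows

3 rows:
Dave, Oslo
Karen, Oslo
Eve, Tokyo


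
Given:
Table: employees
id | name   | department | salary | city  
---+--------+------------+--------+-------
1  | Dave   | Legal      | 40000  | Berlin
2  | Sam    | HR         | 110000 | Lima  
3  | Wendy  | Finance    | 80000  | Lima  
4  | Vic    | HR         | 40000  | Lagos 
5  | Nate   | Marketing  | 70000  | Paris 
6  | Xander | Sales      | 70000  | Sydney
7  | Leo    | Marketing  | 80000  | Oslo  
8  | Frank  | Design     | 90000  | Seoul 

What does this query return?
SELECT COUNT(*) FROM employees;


COUNT(*) counts all rows

8


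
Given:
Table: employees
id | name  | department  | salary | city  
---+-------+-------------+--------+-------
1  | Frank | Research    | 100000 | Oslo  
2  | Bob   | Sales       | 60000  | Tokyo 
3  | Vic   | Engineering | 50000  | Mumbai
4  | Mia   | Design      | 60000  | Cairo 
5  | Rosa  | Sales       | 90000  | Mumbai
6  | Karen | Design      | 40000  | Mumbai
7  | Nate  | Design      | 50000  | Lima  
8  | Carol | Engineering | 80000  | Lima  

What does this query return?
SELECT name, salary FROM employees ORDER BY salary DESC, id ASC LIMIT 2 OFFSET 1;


Sort by salary DESC (id ASC tiebreak), then skip 1 and take 2
Rows 2 through 3

2 rows:
Rosa, 90000
Carol, 80000


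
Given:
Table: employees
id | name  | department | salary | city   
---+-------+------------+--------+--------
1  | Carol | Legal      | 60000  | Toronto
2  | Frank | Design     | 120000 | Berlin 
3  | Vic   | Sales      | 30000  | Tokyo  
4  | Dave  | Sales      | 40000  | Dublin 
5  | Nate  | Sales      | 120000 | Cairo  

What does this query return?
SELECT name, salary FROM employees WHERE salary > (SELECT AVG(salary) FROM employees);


Subquery: AVG(salary) = 74000.0
Filtering: salary > 74000.0
  Frank (120000) -> MATCH
  Nate (120000) -> MATCH


2 rows:
Frank, 120000
Nate, 120000
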